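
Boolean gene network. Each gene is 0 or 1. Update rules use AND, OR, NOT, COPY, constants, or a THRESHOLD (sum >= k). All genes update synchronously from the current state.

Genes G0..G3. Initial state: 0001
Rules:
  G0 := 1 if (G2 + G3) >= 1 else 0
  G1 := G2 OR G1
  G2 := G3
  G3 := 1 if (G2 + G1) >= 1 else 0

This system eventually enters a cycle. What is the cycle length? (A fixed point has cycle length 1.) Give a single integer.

Answer: 1

Derivation:
Step 0: 0001
Step 1: G0=(0+1>=1)=1 G1=G2|G1=0|0=0 G2=G3=1 G3=(0+0>=1)=0 -> 1010
Step 2: G0=(1+0>=1)=1 G1=G2|G1=1|0=1 G2=G3=0 G3=(1+0>=1)=1 -> 1101
Step 3: G0=(0+1>=1)=1 G1=G2|G1=0|1=1 G2=G3=1 G3=(0+1>=1)=1 -> 1111
Step 4: G0=(1+1>=1)=1 G1=G2|G1=1|1=1 G2=G3=1 G3=(1+1>=1)=1 -> 1111
State from step 4 equals state from step 3 -> cycle length 1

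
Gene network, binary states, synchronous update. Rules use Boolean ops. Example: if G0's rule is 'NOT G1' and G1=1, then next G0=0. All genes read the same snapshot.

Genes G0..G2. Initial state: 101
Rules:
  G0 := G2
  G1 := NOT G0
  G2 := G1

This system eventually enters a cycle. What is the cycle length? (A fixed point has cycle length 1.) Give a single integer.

Answer: 6

Derivation:
Step 0: 101
Step 1: G0=G2=1 G1=NOT G0=NOT 1=0 G2=G1=0 -> 100
Step 2: G0=G2=0 G1=NOT G0=NOT 1=0 G2=G1=0 -> 000
Step 3: G0=G2=0 G1=NOT G0=NOT 0=1 G2=G1=0 -> 010
Step 4: G0=G2=0 G1=NOT G0=NOT 0=1 G2=G1=1 -> 011
Step 5: G0=G2=1 G1=NOT G0=NOT 0=1 G2=G1=1 -> 111
Step 6: G0=G2=1 G1=NOT G0=NOT 1=0 G2=G1=1 -> 101
State from step 6 equals state from step 0 -> cycle length 6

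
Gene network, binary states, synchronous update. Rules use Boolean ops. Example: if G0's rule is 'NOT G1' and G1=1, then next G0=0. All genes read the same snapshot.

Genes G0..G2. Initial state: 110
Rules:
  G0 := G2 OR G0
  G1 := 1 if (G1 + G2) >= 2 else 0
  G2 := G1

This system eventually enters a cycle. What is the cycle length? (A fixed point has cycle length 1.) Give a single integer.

Answer: 1

Derivation:
Step 0: 110
Step 1: G0=G2|G0=0|1=1 G1=(1+0>=2)=0 G2=G1=1 -> 101
Step 2: G0=G2|G0=1|1=1 G1=(0+1>=2)=0 G2=G1=0 -> 100
Step 3: G0=G2|G0=0|1=1 G1=(0+0>=2)=0 G2=G1=0 -> 100
State from step 3 equals state from step 2 -> cycle length 1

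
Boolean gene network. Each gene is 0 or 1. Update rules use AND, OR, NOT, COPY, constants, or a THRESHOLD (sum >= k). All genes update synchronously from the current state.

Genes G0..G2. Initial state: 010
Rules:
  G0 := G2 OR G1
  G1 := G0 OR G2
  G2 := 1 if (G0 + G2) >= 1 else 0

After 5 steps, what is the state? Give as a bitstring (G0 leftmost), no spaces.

Step 1: G0=G2|G1=0|1=1 G1=G0|G2=0|0=0 G2=(0+0>=1)=0 -> 100
Step 2: G0=G2|G1=0|0=0 G1=G0|G2=1|0=1 G2=(1+0>=1)=1 -> 011
Step 3: G0=G2|G1=1|1=1 G1=G0|G2=0|1=1 G2=(0+1>=1)=1 -> 111
Step 4: G0=G2|G1=1|1=1 G1=G0|G2=1|1=1 G2=(1+1>=1)=1 -> 111
Step 5: G0=G2|G1=1|1=1 G1=G0|G2=1|1=1 G2=(1+1>=1)=1 -> 111

111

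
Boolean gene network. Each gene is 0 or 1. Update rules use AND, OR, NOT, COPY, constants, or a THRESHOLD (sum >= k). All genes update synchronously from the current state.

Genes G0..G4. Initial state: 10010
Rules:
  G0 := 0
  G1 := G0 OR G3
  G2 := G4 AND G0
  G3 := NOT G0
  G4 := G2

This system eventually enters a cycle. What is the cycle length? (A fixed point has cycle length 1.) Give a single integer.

Answer: 1

Derivation:
Step 0: 10010
Step 1: G0=0(const) G1=G0|G3=1|1=1 G2=G4&G0=0&1=0 G3=NOT G0=NOT 1=0 G4=G2=0 -> 01000
Step 2: G0=0(const) G1=G0|G3=0|0=0 G2=G4&G0=0&0=0 G3=NOT G0=NOT 0=1 G4=G2=0 -> 00010
Step 3: G0=0(const) G1=G0|G3=0|1=1 G2=G4&G0=0&0=0 G3=NOT G0=NOT 0=1 G4=G2=0 -> 01010
Step 4: G0=0(const) G1=G0|G3=0|1=1 G2=G4&G0=0&0=0 G3=NOT G0=NOT 0=1 G4=G2=0 -> 01010
State from step 4 equals state from step 3 -> cycle length 1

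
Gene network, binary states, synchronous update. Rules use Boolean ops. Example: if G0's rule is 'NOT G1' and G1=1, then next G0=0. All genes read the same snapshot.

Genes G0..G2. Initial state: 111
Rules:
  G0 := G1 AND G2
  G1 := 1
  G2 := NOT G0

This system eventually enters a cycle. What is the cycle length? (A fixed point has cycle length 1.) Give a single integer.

Step 0: 111
Step 1: G0=G1&G2=1&1=1 G1=1(const) G2=NOT G0=NOT 1=0 -> 110
Step 2: G0=G1&G2=1&0=0 G1=1(const) G2=NOT G0=NOT 1=0 -> 010
Step 3: G0=G1&G2=1&0=0 G1=1(const) G2=NOT G0=NOT 0=1 -> 011
Step 4: G0=G1&G2=1&1=1 G1=1(const) G2=NOT G0=NOT 0=1 -> 111
State from step 4 equals state from step 0 -> cycle length 4

Answer: 4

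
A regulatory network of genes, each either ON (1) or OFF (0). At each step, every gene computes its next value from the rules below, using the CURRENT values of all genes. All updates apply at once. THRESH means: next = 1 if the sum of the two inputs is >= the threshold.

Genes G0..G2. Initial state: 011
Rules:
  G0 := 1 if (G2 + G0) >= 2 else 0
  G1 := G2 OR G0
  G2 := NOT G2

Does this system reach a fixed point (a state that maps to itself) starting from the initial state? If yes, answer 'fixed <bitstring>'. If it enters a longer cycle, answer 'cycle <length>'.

Step 0: 011
Step 1: G0=(1+0>=2)=0 G1=G2|G0=1|0=1 G2=NOT G2=NOT 1=0 -> 010
Step 2: G0=(0+0>=2)=0 G1=G2|G0=0|0=0 G2=NOT G2=NOT 0=1 -> 001
Step 3: G0=(1+0>=2)=0 G1=G2|G0=1|0=1 G2=NOT G2=NOT 1=0 -> 010
Cycle of length 2 starting at step 1 -> no fixed point

Answer: cycle 2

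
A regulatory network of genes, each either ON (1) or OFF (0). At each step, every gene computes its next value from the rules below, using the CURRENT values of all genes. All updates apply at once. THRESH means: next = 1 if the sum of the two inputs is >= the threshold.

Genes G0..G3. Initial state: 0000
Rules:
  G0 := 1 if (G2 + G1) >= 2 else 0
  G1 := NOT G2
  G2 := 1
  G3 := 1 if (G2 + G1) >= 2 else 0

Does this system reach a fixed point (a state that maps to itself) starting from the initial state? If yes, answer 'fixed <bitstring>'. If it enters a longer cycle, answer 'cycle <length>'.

Step 0: 0000
Step 1: G0=(0+0>=2)=0 G1=NOT G2=NOT 0=1 G2=1(const) G3=(0+0>=2)=0 -> 0110
Step 2: G0=(1+1>=2)=1 G1=NOT G2=NOT 1=0 G2=1(const) G3=(1+1>=2)=1 -> 1011
Step 3: G0=(1+0>=2)=0 G1=NOT G2=NOT 1=0 G2=1(const) G3=(1+0>=2)=0 -> 0010
Step 4: G0=(1+0>=2)=0 G1=NOT G2=NOT 1=0 G2=1(const) G3=(1+0>=2)=0 -> 0010
Fixed point reached at step 3: 0010

Answer: fixed 0010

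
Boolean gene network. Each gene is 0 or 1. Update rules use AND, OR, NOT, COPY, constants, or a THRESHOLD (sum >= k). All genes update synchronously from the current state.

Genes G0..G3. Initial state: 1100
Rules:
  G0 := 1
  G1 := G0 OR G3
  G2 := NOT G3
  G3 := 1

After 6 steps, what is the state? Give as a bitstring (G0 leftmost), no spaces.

Step 1: G0=1(const) G1=G0|G3=1|0=1 G2=NOT G3=NOT 0=1 G3=1(const) -> 1111
Step 2: G0=1(const) G1=G0|G3=1|1=1 G2=NOT G3=NOT 1=0 G3=1(const) -> 1101
Step 3: G0=1(const) G1=G0|G3=1|1=1 G2=NOT G3=NOT 1=0 G3=1(const) -> 1101
Step 4: G0=1(const) G1=G0|G3=1|1=1 G2=NOT G3=NOT 1=0 G3=1(const) -> 1101
Step 5: G0=1(const) G1=G0|G3=1|1=1 G2=NOT G3=NOT 1=0 G3=1(const) -> 1101
Step 6: G0=1(const) G1=G0|G3=1|1=1 G2=NOT G3=NOT 1=0 G3=1(const) -> 1101

1101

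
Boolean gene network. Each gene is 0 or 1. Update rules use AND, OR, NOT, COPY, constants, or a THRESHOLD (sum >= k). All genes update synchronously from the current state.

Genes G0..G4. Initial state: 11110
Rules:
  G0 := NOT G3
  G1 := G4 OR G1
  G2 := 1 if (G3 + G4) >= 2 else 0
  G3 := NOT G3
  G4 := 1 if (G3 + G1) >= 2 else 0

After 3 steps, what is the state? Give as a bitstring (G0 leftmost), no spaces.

Step 1: G0=NOT G3=NOT 1=0 G1=G4|G1=0|1=1 G2=(1+0>=2)=0 G3=NOT G3=NOT 1=0 G4=(1+1>=2)=1 -> 01001
Step 2: G0=NOT G3=NOT 0=1 G1=G4|G1=1|1=1 G2=(0+1>=2)=0 G3=NOT G3=NOT 0=1 G4=(0+1>=2)=0 -> 11010
Step 3: G0=NOT G3=NOT 1=0 G1=G4|G1=0|1=1 G2=(1+0>=2)=0 G3=NOT G3=NOT 1=0 G4=(1+1>=2)=1 -> 01001

01001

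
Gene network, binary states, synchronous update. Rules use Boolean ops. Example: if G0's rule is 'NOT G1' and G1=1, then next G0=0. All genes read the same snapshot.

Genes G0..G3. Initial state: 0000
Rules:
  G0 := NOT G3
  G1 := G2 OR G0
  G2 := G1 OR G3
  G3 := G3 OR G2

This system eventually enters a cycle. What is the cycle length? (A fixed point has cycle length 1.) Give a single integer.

Answer: 1

Derivation:
Step 0: 0000
Step 1: G0=NOT G3=NOT 0=1 G1=G2|G0=0|0=0 G2=G1|G3=0|0=0 G3=G3|G2=0|0=0 -> 1000
Step 2: G0=NOT G3=NOT 0=1 G1=G2|G0=0|1=1 G2=G1|G3=0|0=0 G3=G3|G2=0|0=0 -> 1100
Step 3: G0=NOT G3=NOT 0=1 G1=G2|G0=0|1=1 G2=G1|G3=1|0=1 G3=G3|G2=0|0=0 -> 1110
Step 4: G0=NOT G3=NOT 0=1 G1=G2|G0=1|1=1 G2=G1|G3=1|0=1 G3=G3|G2=0|1=1 -> 1111
Step 5: G0=NOT G3=NOT 1=0 G1=G2|G0=1|1=1 G2=G1|G3=1|1=1 G3=G3|G2=1|1=1 -> 0111
Step 6: G0=NOT G3=NOT 1=0 G1=G2|G0=1|0=1 G2=G1|G3=1|1=1 G3=G3|G2=1|1=1 -> 0111
State from step 6 equals state from step 5 -> cycle length 1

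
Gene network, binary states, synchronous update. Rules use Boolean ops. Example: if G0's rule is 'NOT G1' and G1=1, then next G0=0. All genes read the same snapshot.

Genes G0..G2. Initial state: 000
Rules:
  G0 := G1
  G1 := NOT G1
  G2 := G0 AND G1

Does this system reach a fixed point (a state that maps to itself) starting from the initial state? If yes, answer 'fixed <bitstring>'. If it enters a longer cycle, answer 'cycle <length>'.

Answer: cycle 2

Derivation:
Step 0: 000
Step 1: G0=G1=0 G1=NOT G1=NOT 0=1 G2=G0&G1=0&0=0 -> 010
Step 2: G0=G1=1 G1=NOT G1=NOT 1=0 G2=G0&G1=0&1=0 -> 100
Step 3: G0=G1=0 G1=NOT G1=NOT 0=1 G2=G0&G1=1&0=0 -> 010
Cycle of length 2 starting at step 1 -> no fixed point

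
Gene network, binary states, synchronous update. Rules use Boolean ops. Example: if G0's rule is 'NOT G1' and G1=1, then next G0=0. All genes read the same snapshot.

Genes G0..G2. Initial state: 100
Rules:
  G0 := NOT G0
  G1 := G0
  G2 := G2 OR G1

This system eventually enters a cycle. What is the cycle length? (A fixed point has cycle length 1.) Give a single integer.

Answer: 2

Derivation:
Step 0: 100
Step 1: G0=NOT G0=NOT 1=0 G1=G0=1 G2=G2|G1=0|0=0 -> 010
Step 2: G0=NOT G0=NOT 0=1 G1=G0=0 G2=G2|G1=0|1=1 -> 101
Step 3: G0=NOT G0=NOT 1=0 G1=G0=1 G2=G2|G1=1|0=1 -> 011
Step 4: G0=NOT G0=NOT 0=1 G1=G0=0 G2=G2|G1=1|1=1 -> 101
State from step 4 equals state from step 2 -> cycle length 2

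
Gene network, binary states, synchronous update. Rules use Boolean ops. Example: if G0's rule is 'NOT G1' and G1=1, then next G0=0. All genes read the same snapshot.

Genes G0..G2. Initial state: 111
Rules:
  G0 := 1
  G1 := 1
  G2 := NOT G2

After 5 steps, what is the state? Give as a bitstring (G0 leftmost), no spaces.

Step 1: G0=1(const) G1=1(const) G2=NOT G2=NOT 1=0 -> 110
Step 2: G0=1(const) G1=1(const) G2=NOT G2=NOT 0=1 -> 111
Step 3: G0=1(const) G1=1(const) G2=NOT G2=NOT 1=0 -> 110
Step 4: G0=1(const) G1=1(const) G2=NOT G2=NOT 0=1 -> 111
Step 5: G0=1(const) G1=1(const) G2=NOT G2=NOT 1=0 -> 110

110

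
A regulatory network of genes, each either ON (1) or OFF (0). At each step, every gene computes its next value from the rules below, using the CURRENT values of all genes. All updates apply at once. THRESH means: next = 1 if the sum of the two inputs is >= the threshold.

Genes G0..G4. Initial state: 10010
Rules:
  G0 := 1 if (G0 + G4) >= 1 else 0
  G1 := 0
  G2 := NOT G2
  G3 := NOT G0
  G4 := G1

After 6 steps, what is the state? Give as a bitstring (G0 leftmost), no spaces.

Step 1: G0=(1+0>=1)=1 G1=0(const) G2=NOT G2=NOT 0=1 G3=NOT G0=NOT 1=0 G4=G1=0 -> 10100
Step 2: G0=(1+0>=1)=1 G1=0(const) G2=NOT G2=NOT 1=0 G3=NOT G0=NOT 1=0 G4=G1=0 -> 10000
Step 3: G0=(1+0>=1)=1 G1=0(const) G2=NOT G2=NOT 0=1 G3=NOT G0=NOT 1=0 G4=G1=0 -> 10100
Step 4: G0=(1+0>=1)=1 G1=0(const) G2=NOT G2=NOT 1=0 G3=NOT G0=NOT 1=0 G4=G1=0 -> 10000
Step 5: G0=(1+0>=1)=1 G1=0(const) G2=NOT G2=NOT 0=1 G3=NOT G0=NOT 1=0 G4=G1=0 -> 10100
Step 6: G0=(1+0>=1)=1 G1=0(const) G2=NOT G2=NOT 1=0 G3=NOT G0=NOT 1=0 G4=G1=0 -> 10000

10000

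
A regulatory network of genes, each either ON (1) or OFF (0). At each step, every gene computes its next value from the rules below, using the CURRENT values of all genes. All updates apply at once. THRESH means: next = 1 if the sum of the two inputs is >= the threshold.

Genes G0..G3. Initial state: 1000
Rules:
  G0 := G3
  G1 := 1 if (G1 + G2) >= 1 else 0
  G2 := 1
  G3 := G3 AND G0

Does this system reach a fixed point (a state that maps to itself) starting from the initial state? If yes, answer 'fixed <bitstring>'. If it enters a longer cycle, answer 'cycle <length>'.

Answer: fixed 0110

Derivation:
Step 0: 1000
Step 1: G0=G3=0 G1=(0+0>=1)=0 G2=1(const) G3=G3&G0=0&1=0 -> 0010
Step 2: G0=G3=0 G1=(0+1>=1)=1 G2=1(const) G3=G3&G0=0&0=0 -> 0110
Step 3: G0=G3=0 G1=(1+1>=1)=1 G2=1(const) G3=G3&G0=0&0=0 -> 0110
Fixed point reached at step 2: 0110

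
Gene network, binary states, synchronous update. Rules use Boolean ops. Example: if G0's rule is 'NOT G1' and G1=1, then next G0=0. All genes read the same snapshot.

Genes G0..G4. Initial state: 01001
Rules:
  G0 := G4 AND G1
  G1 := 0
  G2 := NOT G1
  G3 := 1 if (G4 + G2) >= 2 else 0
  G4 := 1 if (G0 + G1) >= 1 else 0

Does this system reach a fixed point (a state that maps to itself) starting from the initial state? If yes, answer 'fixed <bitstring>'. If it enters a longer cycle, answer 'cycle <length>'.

Answer: fixed 00100

Derivation:
Step 0: 01001
Step 1: G0=G4&G1=1&1=1 G1=0(const) G2=NOT G1=NOT 1=0 G3=(1+0>=2)=0 G4=(0+1>=1)=1 -> 10001
Step 2: G0=G4&G1=1&0=0 G1=0(const) G2=NOT G1=NOT 0=1 G3=(1+0>=2)=0 G4=(1+0>=1)=1 -> 00101
Step 3: G0=G4&G1=1&0=0 G1=0(const) G2=NOT G1=NOT 0=1 G3=(1+1>=2)=1 G4=(0+0>=1)=0 -> 00110
Step 4: G0=G4&G1=0&0=0 G1=0(const) G2=NOT G1=NOT 0=1 G3=(0+1>=2)=0 G4=(0+0>=1)=0 -> 00100
Step 5: G0=G4&G1=0&0=0 G1=0(const) G2=NOT G1=NOT 0=1 G3=(0+1>=2)=0 G4=(0+0>=1)=0 -> 00100
Fixed point reached at step 4: 00100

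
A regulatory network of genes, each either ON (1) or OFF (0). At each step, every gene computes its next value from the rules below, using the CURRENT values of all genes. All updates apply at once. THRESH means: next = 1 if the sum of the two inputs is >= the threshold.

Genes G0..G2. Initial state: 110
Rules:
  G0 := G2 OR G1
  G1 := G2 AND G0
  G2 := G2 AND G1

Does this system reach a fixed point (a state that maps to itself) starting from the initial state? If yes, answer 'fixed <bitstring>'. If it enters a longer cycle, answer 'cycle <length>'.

Step 0: 110
Step 1: G0=G2|G1=0|1=1 G1=G2&G0=0&1=0 G2=G2&G1=0&1=0 -> 100
Step 2: G0=G2|G1=0|0=0 G1=G2&G0=0&1=0 G2=G2&G1=0&0=0 -> 000
Step 3: G0=G2|G1=0|0=0 G1=G2&G0=0&0=0 G2=G2&G1=0&0=0 -> 000
Fixed point reached at step 2: 000

Answer: fixed 000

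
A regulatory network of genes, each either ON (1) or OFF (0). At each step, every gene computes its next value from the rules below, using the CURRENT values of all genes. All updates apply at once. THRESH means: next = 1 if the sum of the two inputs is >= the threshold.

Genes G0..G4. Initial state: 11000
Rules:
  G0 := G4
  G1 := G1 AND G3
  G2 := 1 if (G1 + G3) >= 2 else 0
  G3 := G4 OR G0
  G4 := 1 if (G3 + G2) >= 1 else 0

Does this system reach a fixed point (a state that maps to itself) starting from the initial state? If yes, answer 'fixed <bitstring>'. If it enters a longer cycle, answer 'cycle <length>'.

Step 0: 11000
Step 1: G0=G4=0 G1=G1&G3=1&0=0 G2=(1+0>=2)=0 G3=G4|G0=0|1=1 G4=(0+0>=1)=0 -> 00010
Step 2: G0=G4=0 G1=G1&G3=0&1=0 G2=(0+1>=2)=0 G3=G4|G0=0|0=0 G4=(1+0>=1)=1 -> 00001
Step 3: G0=G4=1 G1=G1&G3=0&0=0 G2=(0+0>=2)=0 G3=G4|G0=1|0=1 G4=(0+0>=1)=0 -> 10010
Step 4: G0=G4=0 G1=G1&G3=0&1=0 G2=(0+1>=2)=0 G3=G4|G0=0|1=1 G4=(1+0>=1)=1 -> 00011
Step 5: G0=G4=1 G1=G1&G3=0&1=0 G2=(0+1>=2)=0 G3=G4|G0=1|0=1 G4=(1+0>=1)=1 -> 10011
Step 6: G0=G4=1 G1=G1&G3=0&1=0 G2=(0+1>=2)=0 G3=G4|G0=1|1=1 G4=(1+0>=1)=1 -> 10011
Fixed point reached at step 5: 10011

Answer: fixed 10011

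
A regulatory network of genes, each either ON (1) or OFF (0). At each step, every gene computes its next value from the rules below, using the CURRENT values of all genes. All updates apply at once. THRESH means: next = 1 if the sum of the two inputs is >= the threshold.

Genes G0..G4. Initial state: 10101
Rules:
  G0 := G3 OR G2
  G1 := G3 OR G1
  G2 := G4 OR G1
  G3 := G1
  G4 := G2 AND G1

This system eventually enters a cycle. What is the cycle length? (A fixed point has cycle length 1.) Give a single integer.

Step 0: 10101
Step 1: G0=G3|G2=0|1=1 G1=G3|G1=0|0=0 G2=G4|G1=1|0=1 G3=G1=0 G4=G2&G1=1&0=0 -> 10100
Step 2: G0=G3|G2=0|1=1 G1=G3|G1=0|0=0 G2=G4|G1=0|0=0 G3=G1=0 G4=G2&G1=1&0=0 -> 10000
Step 3: G0=G3|G2=0|0=0 G1=G3|G1=0|0=0 G2=G4|G1=0|0=0 G3=G1=0 G4=G2&G1=0&0=0 -> 00000
Step 4: G0=G3|G2=0|0=0 G1=G3|G1=0|0=0 G2=G4|G1=0|0=0 G3=G1=0 G4=G2&G1=0&0=0 -> 00000
State from step 4 equals state from step 3 -> cycle length 1

Answer: 1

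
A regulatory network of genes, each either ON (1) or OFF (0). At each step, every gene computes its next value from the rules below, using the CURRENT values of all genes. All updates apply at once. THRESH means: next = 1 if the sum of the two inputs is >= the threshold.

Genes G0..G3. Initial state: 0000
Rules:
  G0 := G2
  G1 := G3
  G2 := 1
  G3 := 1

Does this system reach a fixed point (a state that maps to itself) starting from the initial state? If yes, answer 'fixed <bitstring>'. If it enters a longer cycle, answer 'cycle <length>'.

Answer: fixed 1111

Derivation:
Step 0: 0000
Step 1: G0=G2=0 G1=G3=0 G2=1(const) G3=1(const) -> 0011
Step 2: G0=G2=1 G1=G3=1 G2=1(const) G3=1(const) -> 1111
Step 3: G0=G2=1 G1=G3=1 G2=1(const) G3=1(const) -> 1111
Fixed point reached at step 2: 1111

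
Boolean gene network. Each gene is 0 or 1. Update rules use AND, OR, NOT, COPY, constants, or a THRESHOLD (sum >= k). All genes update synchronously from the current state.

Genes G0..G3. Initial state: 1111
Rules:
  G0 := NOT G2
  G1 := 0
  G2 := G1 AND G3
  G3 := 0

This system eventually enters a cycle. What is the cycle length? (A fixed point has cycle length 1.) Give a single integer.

Answer: 1

Derivation:
Step 0: 1111
Step 1: G0=NOT G2=NOT 1=0 G1=0(const) G2=G1&G3=1&1=1 G3=0(const) -> 0010
Step 2: G0=NOT G2=NOT 1=0 G1=0(const) G2=G1&G3=0&0=0 G3=0(const) -> 0000
Step 3: G0=NOT G2=NOT 0=1 G1=0(const) G2=G1&G3=0&0=0 G3=0(const) -> 1000
Step 4: G0=NOT G2=NOT 0=1 G1=0(const) G2=G1&G3=0&0=0 G3=0(const) -> 1000
State from step 4 equals state from step 3 -> cycle length 1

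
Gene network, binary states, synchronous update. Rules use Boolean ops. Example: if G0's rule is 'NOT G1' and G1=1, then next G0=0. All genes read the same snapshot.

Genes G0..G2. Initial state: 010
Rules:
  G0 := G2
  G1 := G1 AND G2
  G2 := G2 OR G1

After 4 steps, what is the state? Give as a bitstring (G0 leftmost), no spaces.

Step 1: G0=G2=0 G1=G1&G2=1&0=0 G2=G2|G1=0|1=1 -> 001
Step 2: G0=G2=1 G1=G1&G2=0&1=0 G2=G2|G1=1|0=1 -> 101
Step 3: G0=G2=1 G1=G1&G2=0&1=0 G2=G2|G1=1|0=1 -> 101
Step 4: G0=G2=1 G1=G1&G2=0&1=0 G2=G2|G1=1|0=1 -> 101

101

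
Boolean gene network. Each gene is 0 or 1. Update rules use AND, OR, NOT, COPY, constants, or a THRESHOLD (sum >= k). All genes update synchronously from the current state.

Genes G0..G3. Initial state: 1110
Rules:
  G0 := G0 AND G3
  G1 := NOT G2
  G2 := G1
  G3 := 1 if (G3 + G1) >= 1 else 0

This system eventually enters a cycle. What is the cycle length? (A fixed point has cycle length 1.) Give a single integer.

Step 0: 1110
Step 1: G0=G0&G3=1&0=0 G1=NOT G2=NOT 1=0 G2=G1=1 G3=(0+1>=1)=1 -> 0011
Step 2: G0=G0&G3=0&1=0 G1=NOT G2=NOT 1=0 G2=G1=0 G3=(1+0>=1)=1 -> 0001
Step 3: G0=G0&G3=0&1=0 G1=NOT G2=NOT 0=1 G2=G1=0 G3=(1+0>=1)=1 -> 0101
Step 4: G0=G0&G3=0&1=0 G1=NOT G2=NOT 0=1 G2=G1=1 G3=(1+1>=1)=1 -> 0111
Step 5: G0=G0&G3=0&1=0 G1=NOT G2=NOT 1=0 G2=G1=1 G3=(1+1>=1)=1 -> 0011
State from step 5 equals state from step 1 -> cycle length 4

Answer: 4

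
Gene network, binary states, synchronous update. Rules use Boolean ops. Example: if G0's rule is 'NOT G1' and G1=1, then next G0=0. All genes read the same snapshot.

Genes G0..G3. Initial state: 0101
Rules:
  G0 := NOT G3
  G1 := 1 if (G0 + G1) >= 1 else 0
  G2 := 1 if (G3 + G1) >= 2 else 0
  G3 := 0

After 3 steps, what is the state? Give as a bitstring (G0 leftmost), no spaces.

Step 1: G0=NOT G3=NOT 1=0 G1=(0+1>=1)=1 G2=(1+1>=2)=1 G3=0(const) -> 0110
Step 2: G0=NOT G3=NOT 0=1 G1=(0+1>=1)=1 G2=(0+1>=2)=0 G3=0(const) -> 1100
Step 3: G0=NOT G3=NOT 0=1 G1=(1+1>=1)=1 G2=(0+1>=2)=0 G3=0(const) -> 1100

1100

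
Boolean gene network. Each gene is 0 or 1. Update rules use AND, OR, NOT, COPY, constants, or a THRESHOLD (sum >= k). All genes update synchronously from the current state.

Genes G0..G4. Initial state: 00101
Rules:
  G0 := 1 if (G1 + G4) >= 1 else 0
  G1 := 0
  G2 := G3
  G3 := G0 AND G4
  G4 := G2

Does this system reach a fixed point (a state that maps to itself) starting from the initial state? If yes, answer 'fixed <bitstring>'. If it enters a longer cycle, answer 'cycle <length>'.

Step 0: 00101
Step 1: G0=(0+1>=1)=1 G1=0(const) G2=G3=0 G3=G0&G4=0&1=0 G4=G2=1 -> 10001
Step 2: G0=(0+1>=1)=1 G1=0(const) G2=G3=0 G3=G0&G4=1&1=1 G4=G2=0 -> 10010
Step 3: G0=(0+0>=1)=0 G1=0(const) G2=G3=1 G3=G0&G4=1&0=0 G4=G2=0 -> 00100
Step 4: G0=(0+0>=1)=0 G1=0(const) G2=G3=0 G3=G0&G4=0&0=0 G4=G2=1 -> 00001
Step 5: G0=(0+1>=1)=1 G1=0(const) G2=G3=0 G3=G0&G4=0&1=0 G4=G2=0 -> 10000
Step 6: G0=(0+0>=1)=0 G1=0(const) G2=G3=0 G3=G0&G4=1&0=0 G4=G2=0 -> 00000
Step 7: G0=(0+0>=1)=0 G1=0(const) G2=G3=0 G3=G0&G4=0&0=0 G4=G2=0 -> 00000
Fixed point reached at step 6: 00000

Answer: fixed 00000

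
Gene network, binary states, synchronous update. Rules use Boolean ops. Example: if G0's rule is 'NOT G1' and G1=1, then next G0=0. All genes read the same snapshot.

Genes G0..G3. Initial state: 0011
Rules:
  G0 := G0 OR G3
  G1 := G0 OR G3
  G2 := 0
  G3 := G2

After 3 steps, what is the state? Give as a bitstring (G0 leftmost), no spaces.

Step 1: G0=G0|G3=0|1=1 G1=G0|G3=0|1=1 G2=0(const) G3=G2=1 -> 1101
Step 2: G0=G0|G3=1|1=1 G1=G0|G3=1|1=1 G2=0(const) G3=G2=0 -> 1100
Step 3: G0=G0|G3=1|0=1 G1=G0|G3=1|0=1 G2=0(const) G3=G2=0 -> 1100

1100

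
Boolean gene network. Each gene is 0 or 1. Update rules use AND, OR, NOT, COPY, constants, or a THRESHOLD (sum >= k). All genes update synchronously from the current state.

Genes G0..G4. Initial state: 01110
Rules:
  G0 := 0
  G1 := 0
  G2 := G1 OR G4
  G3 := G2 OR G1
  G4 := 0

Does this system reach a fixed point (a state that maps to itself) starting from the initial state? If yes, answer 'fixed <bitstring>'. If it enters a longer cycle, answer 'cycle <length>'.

Answer: fixed 00000

Derivation:
Step 0: 01110
Step 1: G0=0(const) G1=0(const) G2=G1|G4=1|0=1 G3=G2|G1=1|1=1 G4=0(const) -> 00110
Step 2: G0=0(const) G1=0(const) G2=G1|G4=0|0=0 G3=G2|G1=1|0=1 G4=0(const) -> 00010
Step 3: G0=0(const) G1=0(const) G2=G1|G4=0|0=0 G3=G2|G1=0|0=0 G4=0(const) -> 00000
Step 4: G0=0(const) G1=0(const) G2=G1|G4=0|0=0 G3=G2|G1=0|0=0 G4=0(const) -> 00000
Fixed point reached at step 3: 00000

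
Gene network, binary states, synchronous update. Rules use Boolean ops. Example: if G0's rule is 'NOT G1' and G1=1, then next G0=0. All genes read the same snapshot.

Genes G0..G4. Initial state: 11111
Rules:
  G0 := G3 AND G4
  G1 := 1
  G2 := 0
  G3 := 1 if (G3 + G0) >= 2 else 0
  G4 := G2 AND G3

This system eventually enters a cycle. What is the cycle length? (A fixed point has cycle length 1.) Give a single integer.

Step 0: 11111
Step 1: G0=G3&G4=1&1=1 G1=1(const) G2=0(const) G3=(1+1>=2)=1 G4=G2&G3=1&1=1 -> 11011
Step 2: G0=G3&G4=1&1=1 G1=1(const) G2=0(const) G3=(1+1>=2)=1 G4=G2&G3=0&1=0 -> 11010
Step 3: G0=G3&G4=1&0=0 G1=1(const) G2=0(const) G3=(1+1>=2)=1 G4=G2&G3=0&1=0 -> 01010
Step 4: G0=G3&G4=1&0=0 G1=1(const) G2=0(const) G3=(1+0>=2)=0 G4=G2&G3=0&1=0 -> 01000
Step 5: G0=G3&G4=0&0=0 G1=1(const) G2=0(const) G3=(0+0>=2)=0 G4=G2&G3=0&0=0 -> 01000
State from step 5 equals state from step 4 -> cycle length 1

Answer: 1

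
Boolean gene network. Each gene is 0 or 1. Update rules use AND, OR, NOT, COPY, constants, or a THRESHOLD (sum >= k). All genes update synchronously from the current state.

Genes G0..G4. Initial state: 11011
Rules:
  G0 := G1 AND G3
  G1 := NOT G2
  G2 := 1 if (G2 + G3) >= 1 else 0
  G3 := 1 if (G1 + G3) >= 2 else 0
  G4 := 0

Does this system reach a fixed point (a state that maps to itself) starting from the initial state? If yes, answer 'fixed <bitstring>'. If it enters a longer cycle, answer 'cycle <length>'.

Answer: fixed 00100

Derivation:
Step 0: 11011
Step 1: G0=G1&G3=1&1=1 G1=NOT G2=NOT 0=1 G2=(0+1>=1)=1 G3=(1+1>=2)=1 G4=0(const) -> 11110
Step 2: G0=G1&G3=1&1=1 G1=NOT G2=NOT 1=0 G2=(1+1>=1)=1 G3=(1+1>=2)=1 G4=0(const) -> 10110
Step 3: G0=G1&G3=0&1=0 G1=NOT G2=NOT 1=0 G2=(1+1>=1)=1 G3=(0+1>=2)=0 G4=0(const) -> 00100
Step 4: G0=G1&G3=0&0=0 G1=NOT G2=NOT 1=0 G2=(1+0>=1)=1 G3=(0+0>=2)=0 G4=0(const) -> 00100
Fixed point reached at step 3: 00100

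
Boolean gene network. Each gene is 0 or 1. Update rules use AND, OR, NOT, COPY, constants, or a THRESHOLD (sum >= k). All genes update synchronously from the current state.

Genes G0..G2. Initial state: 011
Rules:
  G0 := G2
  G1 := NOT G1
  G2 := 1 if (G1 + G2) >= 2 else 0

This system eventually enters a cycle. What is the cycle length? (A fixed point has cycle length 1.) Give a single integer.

Answer: 2

Derivation:
Step 0: 011
Step 1: G0=G2=1 G1=NOT G1=NOT 1=0 G2=(1+1>=2)=1 -> 101
Step 2: G0=G2=1 G1=NOT G1=NOT 0=1 G2=(0+1>=2)=0 -> 110
Step 3: G0=G2=0 G1=NOT G1=NOT 1=0 G2=(1+0>=2)=0 -> 000
Step 4: G0=G2=0 G1=NOT G1=NOT 0=1 G2=(0+0>=2)=0 -> 010
Step 5: G0=G2=0 G1=NOT G1=NOT 1=0 G2=(1+0>=2)=0 -> 000
State from step 5 equals state from step 3 -> cycle length 2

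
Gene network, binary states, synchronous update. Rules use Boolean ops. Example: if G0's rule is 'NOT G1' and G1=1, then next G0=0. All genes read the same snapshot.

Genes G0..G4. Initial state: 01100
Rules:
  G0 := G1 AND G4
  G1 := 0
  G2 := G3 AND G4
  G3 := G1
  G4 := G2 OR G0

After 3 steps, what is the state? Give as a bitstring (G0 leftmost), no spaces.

Step 1: G0=G1&G4=1&0=0 G1=0(const) G2=G3&G4=0&0=0 G3=G1=1 G4=G2|G0=1|0=1 -> 00011
Step 2: G0=G1&G4=0&1=0 G1=0(const) G2=G3&G4=1&1=1 G3=G1=0 G4=G2|G0=0|0=0 -> 00100
Step 3: G0=G1&G4=0&0=0 G1=0(const) G2=G3&G4=0&0=0 G3=G1=0 G4=G2|G0=1|0=1 -> 00001

00001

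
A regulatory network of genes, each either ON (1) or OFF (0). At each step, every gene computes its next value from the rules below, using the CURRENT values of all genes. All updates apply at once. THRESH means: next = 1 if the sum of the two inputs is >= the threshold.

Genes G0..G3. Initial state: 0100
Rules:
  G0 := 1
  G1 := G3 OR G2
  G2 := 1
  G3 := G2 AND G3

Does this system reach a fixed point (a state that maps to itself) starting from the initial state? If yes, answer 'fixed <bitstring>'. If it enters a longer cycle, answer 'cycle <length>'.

Step 0: 0100
Step 1: G0=1(const) G1=G3|G2=0|0=0 G2=1(const) G3=G2&G3=0&0=0 -> 1010
Step 2: G0=1(const) G1=G3|G2=0|1=1 G2=1(const) G3=G2&G3=1&0=0 -> 1110
Step 3: G0=1(const) G1=G3|G2=0|1=1 G2=1(const) G3=G2&G3=1&0=0 -> 1110
Fixed point reached at step 2: 1110

Answer: fixed 1110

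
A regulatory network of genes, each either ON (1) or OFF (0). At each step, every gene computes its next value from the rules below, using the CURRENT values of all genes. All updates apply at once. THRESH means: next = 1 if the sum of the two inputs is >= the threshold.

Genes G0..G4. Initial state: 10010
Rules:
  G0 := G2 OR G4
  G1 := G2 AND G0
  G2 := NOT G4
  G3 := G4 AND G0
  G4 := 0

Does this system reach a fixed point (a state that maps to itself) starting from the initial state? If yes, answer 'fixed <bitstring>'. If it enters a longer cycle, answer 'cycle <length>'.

Answer: fixed 11100

Derivation:
Step 0: 10010
Step 1: G0=G2|G4=0|0=0 G1=G2&G0=0&1=0 G2=NOT G4=NOT 0=1 G3=G4&G0=0&1=0 G4=0(const) -> 00100
Step 2: G0=G2|G4=1|0=1 G1=G2&G0=1&0=0 G2=NOT G4=NOT 0=1 G3=G4&G0=0&0=0 G4=0(const) -> 10100
Step 3: G0=G2|G4=1|0=1 G1=G2&G0=1&1=1 G2=NOT G4=NOT 0=1 G3=G4&G0=0&1=0 G4=0(const) -> 11100
Step 4: G0=G2|G4=1|0=1 G1=G2&G0=1&1=1 G2=NOT G4=NOT 0=1 G3=G4&G0=0&1=0 G4=0(const) -> 11100
Fixed point reached at step 3: 11100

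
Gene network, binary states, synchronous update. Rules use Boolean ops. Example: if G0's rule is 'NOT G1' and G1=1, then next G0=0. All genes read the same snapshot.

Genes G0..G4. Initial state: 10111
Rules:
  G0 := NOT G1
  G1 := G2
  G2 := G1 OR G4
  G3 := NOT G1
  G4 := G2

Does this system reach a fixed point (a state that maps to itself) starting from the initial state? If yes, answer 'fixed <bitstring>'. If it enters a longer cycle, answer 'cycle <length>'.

Answer: fixed 01101

Derivation:
Step 0: 10111
Step 1: G0=NOT G1=NOT 0=1 G1=G2=1 G2=G1|G4=0|1=1 G3=NOT G1=NOT 0=1 G4=G2=1 -> 11111
Step 2: G0=NOT G1=NOT 1=0 G1=G2=1 G2=G1|G4=1|1=1 G3=NOT G1=NOT 1=0 G4=G2=1 -> 01101
Step 3: G0=NOT G1=NOT 1=0 G1=G2=1 G2=G1|G4=1|1=1 G3=NOT G1=NOT 1=0 G4=G2=1 -> 01101
Fixed point reached at step 2: 01101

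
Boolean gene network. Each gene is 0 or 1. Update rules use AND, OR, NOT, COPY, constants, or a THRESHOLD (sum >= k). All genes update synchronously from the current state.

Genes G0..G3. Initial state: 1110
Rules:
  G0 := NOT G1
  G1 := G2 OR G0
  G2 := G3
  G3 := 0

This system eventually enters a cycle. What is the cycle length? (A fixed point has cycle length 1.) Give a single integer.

Step 0: 1110
Step 1: G0=NOT G1=NOT 1=0 G1=G2|G0=1|1=1 G2=G3=0 G3=0(const) -> 0100
Step 2: G0=NOT G1=NOT 1=0 G1=G2|G0=0|0=0 G2=G3=0 G3=0(const) -> 0000
Step 3: G0=NOT G1=NOT 0=1 G1=G2|G0=0|0=0 G2=G3=0 G3=0(const) -> 1000
Step 4: G0=NOT G1=NOT 0=1 G1=G2|G0=0|1=1 G2=G3=0 G3=0(const) -> 1100
Step 5: G0=NOT G1=NOT 1=0 G1=G2|G0=0|1=1 G2=G3=0 G3=0(const) -> 0100
State from step 5 equals state from step 1 -> cycle length 4

Answer: 4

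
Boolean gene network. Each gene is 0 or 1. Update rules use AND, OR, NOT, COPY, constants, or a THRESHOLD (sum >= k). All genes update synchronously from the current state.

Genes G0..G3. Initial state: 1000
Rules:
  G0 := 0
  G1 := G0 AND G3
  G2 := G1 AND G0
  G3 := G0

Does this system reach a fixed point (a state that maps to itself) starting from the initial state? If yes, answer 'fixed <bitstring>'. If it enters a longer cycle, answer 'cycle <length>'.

Step 0: 1000
Step 1: G0=0(const) G1=G0&G3=1&0=0 G2=G1&G0=0&1=0 G3=G0=1 -> 0001
Step 2: G0=0(const) G1=G0&G3=0&1=0 G2=G1&G0=0&0=0 G3=G0=0 -> 0000
Step 3: G0=0(const) G1=G0&G3=0&0=0 G2=G1&G0=0&0=0 G3=G0=0 -> 0000
Fixed point reached at step 2: 0000

Answer: fixed 0000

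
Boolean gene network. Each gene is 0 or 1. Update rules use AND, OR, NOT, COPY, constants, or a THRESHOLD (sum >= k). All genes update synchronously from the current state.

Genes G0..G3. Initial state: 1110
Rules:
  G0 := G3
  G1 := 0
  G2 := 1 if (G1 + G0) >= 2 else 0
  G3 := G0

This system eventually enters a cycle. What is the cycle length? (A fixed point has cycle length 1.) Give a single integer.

Answer: 2

Derivation:
Step 0: 1110
Step 1: G0=G3=0 G1=0(const) G2=(1+1>=2)=1 G3=G0=1 -> 0011
Step 2: G0=G3=1 G1=0(const) G2=(0+0>=2)=0 G3=G0=0 -> 1000
Step 3: G0=G3=0 G1=0(const) G2=(0+1>=2)=0 G3=G0=1 -> 0001
Step 4: G0=G3=1 G1=0(const) G2=(0+0>=2)=0 G3=G0=0 -> 1000
State from step 4 equals state from step 2 -> cycle length 2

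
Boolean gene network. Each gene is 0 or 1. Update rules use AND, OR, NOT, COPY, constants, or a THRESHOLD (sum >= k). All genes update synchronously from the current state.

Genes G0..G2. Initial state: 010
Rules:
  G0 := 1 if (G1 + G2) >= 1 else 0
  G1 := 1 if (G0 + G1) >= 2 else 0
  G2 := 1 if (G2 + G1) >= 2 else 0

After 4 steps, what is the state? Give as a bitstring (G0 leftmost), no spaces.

Step 1: G0=(1+0>=1)=1 G1=(0+1>=2)=0 G2=(0+1>=2)=0 -> 100
Step 2: G0=(0+0>=1)=0 G1=(1+0>=2)=0 G2=(0+0>=2)=0 -> 000
Step 3: G0=(0+0>=1)=0 G1=(0+0>=2)=0 G2=(0+0>=2)=0 -> 000
Step 4: G0=(0+0>=1)=0 G1=(0+0>=2)=0 G2=(0+0>=2)=0 -> 000

000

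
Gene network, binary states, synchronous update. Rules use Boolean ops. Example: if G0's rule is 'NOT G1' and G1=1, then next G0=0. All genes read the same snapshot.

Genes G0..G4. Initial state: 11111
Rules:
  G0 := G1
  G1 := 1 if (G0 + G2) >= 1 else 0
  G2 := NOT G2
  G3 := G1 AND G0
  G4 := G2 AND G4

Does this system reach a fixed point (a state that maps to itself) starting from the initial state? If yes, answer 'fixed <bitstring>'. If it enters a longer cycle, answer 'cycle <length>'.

Answer: cycle 2

Derivation:
Step 0: 11111
Step 1: G0=G1=1 G1=(1+1>=1)=1 G2=NOT G2=NOT 1=0 G3=G1&G0=1&1=1 G4=G2&G4=1&1=1 -> 11011
Step 2: G0=G1=1 G1=(1+0>=1)=1 G2=NOT G2=NOT 0=1 G3=G1&G0=1&1=1 G4=G2&G4=0&1=0 -> 11110
Step 3: G0=G1=1 G1=(1+1>=1)=1 G2=NOT G2=NOT 1=0 G3=G1&G0=1&1=1 G4=G2&G4=1&0=0 -> 11010
Step 4: G0=G1=1 G1=(1+0>=1)=1 G2=NOT G2=NOT 0=1 G3=G1&G0=1&1=1 G4=G2&G4=0&0=0 -> 11110
Cycle of length 2 starting at step 2 -> no fixed point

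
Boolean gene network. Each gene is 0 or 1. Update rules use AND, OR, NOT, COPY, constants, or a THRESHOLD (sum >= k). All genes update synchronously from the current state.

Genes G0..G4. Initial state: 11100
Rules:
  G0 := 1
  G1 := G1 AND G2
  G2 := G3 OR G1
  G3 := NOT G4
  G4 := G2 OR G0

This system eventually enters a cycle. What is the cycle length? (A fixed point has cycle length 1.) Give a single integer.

Answer: 1

Derivation:
Step 0: 11100
Step 1: G0=1(const) G1=G1&G2=1&1=1 G2=G3|G1=0|1=1 G3=NOT G4=NOT 0=1 G4=G2|G0=1|1=1 -> 11111
Step 2: G0=1(const) G1=G1&G2=1&1=1 G2=G3|G1=1|1=1 G3=NOT G4=NOT 1=0 G4=G2|G0=1|1=1 -> 11101
Step 3: G0=1(const) G1=G1&G2=1&1=1 G2=G3|G1=0|1=1 G3=NOT G4=NOT 1=0 G4=G2|G0=1|1=1 -> 11101
State from step 3 equals state from step 2 -> cycle length 1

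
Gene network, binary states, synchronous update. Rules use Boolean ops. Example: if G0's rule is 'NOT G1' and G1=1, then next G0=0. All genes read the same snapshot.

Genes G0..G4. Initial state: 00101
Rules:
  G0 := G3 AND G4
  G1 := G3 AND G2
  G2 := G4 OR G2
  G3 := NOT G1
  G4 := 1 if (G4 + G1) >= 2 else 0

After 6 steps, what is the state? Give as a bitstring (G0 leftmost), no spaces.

Step 1: G0=G3&G4=0&1=0 G1=G3&G2=0&1=0 G2=G4|G2=1|1=1 G3=NOT G1=NOT 0=1 G4=(1+0>=2)=0 -> 00110
Step 2: G0=G3&G4=1&0=0 G1=G3&G2=1&1=1 G2=G4|G2=0|1=1 G3=NOT G1=NOT 0=1 G4=(0+0>=2)=0 -> 01110
Step 3: G0=G3&G4=1&0=0 G1=G3&G2=1&1=1 G2=G4|G2=0|1=1 G3=NOT G1=NOT 1=0 G4=(0+1>=2)=0 -> 01100
Step 4: G0=G3&G4=0&0=0 G1=G3&G2=0&1=0 G2=G4|G2=0|1=1 G3=NOT G1=NOT 1=0 G4=(0+1>=2)=0 -> 00100
Step 5: G0=G3&G4=0&0=0 G1=G3&G2=0&1=0 G2=G4|G2=0|1=1 G3=NOT G1=NOT 0=1 G4=(0+0>=2)=0 -> 00110
Step 6: G0=G3&G4=1&0=0 G1=G3&G2=1&1=1 G2=G4|G2=0|1=1 G3=NOT G1=NOT 0=1 G4=(0+0>=2)=0 -> 01110

01110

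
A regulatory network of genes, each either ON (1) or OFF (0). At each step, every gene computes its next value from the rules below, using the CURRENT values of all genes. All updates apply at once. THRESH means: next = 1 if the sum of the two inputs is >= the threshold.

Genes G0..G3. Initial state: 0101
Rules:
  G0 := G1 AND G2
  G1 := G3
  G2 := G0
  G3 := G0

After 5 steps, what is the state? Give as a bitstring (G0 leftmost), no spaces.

Step 1: G0=G1&G2=1&0=0 G1=G3=1 G2=G0=0 G3=G0=0 -> 0100
Step 2: G0=G1&G2=1&0=0 G1=G3=0 G2=G0=0 G3=G0=0 -> 0000
Step 3: G0=G1&G2=0&0=0 G1=G3=0 G2=G0=0 G3=G0=0 -> 0000
Step 4: G0=G1&G2=0&0=0 G1=G3=0 G2=G0=0 G3=G0=0 -> 0000
Step 5: G0=G1&G2=0&0=0 G1=G3=0 G2=G0=0 G3=G0=0 -> 0000

0000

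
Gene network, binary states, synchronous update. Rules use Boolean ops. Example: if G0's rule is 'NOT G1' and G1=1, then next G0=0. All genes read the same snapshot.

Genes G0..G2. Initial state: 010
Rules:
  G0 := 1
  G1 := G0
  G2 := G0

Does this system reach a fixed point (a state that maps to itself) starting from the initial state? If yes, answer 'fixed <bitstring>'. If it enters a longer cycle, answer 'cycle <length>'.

Step 0: 010
Step 1: G0=1(const) G1=G0=0 G2=G0=0 -> 100
Step 2: G0=1(const) G1=G0=1 G2=G0=1 -> 111
Step 3: G0=1(const) G1=G0=1 G2=G0=1 -> 111
Fixed point reached at step 2: 111

Answer: fixed 111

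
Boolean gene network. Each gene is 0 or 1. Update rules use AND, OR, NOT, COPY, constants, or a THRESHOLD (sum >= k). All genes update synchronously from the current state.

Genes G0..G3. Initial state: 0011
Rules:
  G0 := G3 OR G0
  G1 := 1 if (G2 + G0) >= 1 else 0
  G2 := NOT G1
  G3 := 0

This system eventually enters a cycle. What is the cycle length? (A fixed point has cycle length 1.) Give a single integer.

Answer: 1

Derivation:
Step 0: 0011
Step 1: G0=G3|G0=1|0=1 G1=(1+0>=1)=1 G2=NOT G1=NOT 0=1 G3=0(const) -> 1110
Step 2: G0=G3|G0=0|1=1 G1=(1+1>=1)=1 G2=NOT G1=NOT 1=0 G3=0(const) -> 1100
Step 3: G0=G3|G0=0|1=1 G1=(0+1>=1)=1 G2=NOT G1=NOT 1=0 G3=0(const) -> 1100
State from step 3 equals state from step 2 -> cycle length 1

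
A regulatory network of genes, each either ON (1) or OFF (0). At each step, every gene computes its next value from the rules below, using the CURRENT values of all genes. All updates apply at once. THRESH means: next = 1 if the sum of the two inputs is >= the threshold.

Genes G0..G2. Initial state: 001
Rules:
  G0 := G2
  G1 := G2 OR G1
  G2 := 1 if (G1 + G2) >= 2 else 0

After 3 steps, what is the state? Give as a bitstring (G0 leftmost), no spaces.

Step 1: G0=G2=1 G1=G2|G1=1|0=1 G2=(0+1>=2)=0 -> 110
Step 2: G0=G2=0 G1=G2|G1=0|1=1 G2=(1+0>=2)=0 -> 010
Step 3: G0=G2=0 G1=G2|G1=0|1=1 G2=(1+0>=2)=0 -> 010

010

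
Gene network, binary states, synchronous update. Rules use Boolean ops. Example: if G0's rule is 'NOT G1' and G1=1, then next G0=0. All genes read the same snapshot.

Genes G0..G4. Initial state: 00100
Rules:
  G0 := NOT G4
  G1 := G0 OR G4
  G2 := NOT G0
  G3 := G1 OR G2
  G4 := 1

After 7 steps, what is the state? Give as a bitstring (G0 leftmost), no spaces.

Step 1: G0=NOT G4=NOT 0=1 G1=G0|G4=0|0=0 G2=NOT G0=NOT 0=1 G3=G1|G2=0|1=1 G4=1(const) -> 10111
Step 2: G0=NOT G4=NOT 1=0 G1=G0|G4=1|1=1 G2=NOT G0=NOT 1=0 G3=G1|G2=0|1=1 G4=1(const) -> 01011
Step 3: G0=NOT G4=NOT 1=0 G1=G0|G4=0|1=1 G2=NOT G0=NOT 0=1 G3=G1|G2=1|0=1 G4=1(const) -> 01111
Step 4: G0=NOT G4=NOT 1=0 G1=G0|G4=0|1=1 G2=NOT G0=NOT 0=1 G3=G1|G2=1|1=1 G4=1(const) -> 01111
Step 5: G0=NOT G4=NOT 1=0 G1=G0|G4=0|1=1 G2=NOT G0=NOT 0=1 G3=G1|G2=1|1=1 G4=1(const) -> 01111
Step 6: G0=NOT G4=NOT 1=0 G1=G0|G4=0|1=1 G2=NOT G0=NOT 0=1 G3=G1|G2=1|1=1 G4=1(const) -> 01111
Step 7: G0=NOT G4=NOT 1=0 G1=G0|G4=0|1=1 G2=NOT G0=NOT 0=1 G3=G1|G2=1|1=1 G4=1(const) -> 01111

01111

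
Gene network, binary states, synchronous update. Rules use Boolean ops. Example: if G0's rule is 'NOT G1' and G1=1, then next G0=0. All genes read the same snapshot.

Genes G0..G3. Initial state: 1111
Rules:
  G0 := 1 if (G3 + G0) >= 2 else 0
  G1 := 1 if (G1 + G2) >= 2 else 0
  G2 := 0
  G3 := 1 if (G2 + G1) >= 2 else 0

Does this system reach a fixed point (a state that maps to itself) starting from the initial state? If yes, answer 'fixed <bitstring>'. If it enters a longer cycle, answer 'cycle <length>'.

Step 0: 1111
Step 1: G0=(1+1>=2)=1 G1=(1+1>=2)=1 G2=0(const) G3=(1+1>=2)=1 -> 1101
Step 2: G0=(1+1>=2)=1 G1=(1+0>=2)=0 G2=0(const) G3=(0+1>=2)=0 -> 1000
Step 3: G0=(0+1>=2)=0 G1=(0+0>=2)=0 G2=0(const) G3=(0+0>=2)=0 -> 0000
Step 4: G0=(0+0>=2)=0 G1=(0+0>=2)=0 G2=0(const) G3=(0+0>=2)=0 -> 0000
Fixed point reached at step 3: 0000

Answer: fixed 0000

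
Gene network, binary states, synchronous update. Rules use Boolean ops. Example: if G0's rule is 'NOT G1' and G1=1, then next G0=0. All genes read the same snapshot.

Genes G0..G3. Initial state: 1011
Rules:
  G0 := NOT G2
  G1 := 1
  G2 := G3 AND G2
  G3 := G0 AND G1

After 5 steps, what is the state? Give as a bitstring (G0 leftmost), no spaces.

Step 1: G0=NOT G2=NOT 1=0 G1=1(const) G2=G3&G2=1&1=1 G3=G0&G1=1&0=0 -> 0110
Step 2: G0=NOT G2=NOT 1=0 G1=1(const) G2=G3&G2=0&1=0 G3=G0&G1=0&1=0 -> 0100
Step 3: G0=NOT G2=NOT 0=1 G1=1(const) G2=G3&G2=0&0=0 G3=G0&G1=0&1=0 -> 1100
Step 4: G0=NOT G2=NOT 0=1 G1=1(const) G2=G3&G2=0&0=0 G3=G0&G1=1&1=1 -> 1101
Step 5: G0=NOT G2=NOT 0=1 G1=1(const) G2=G3&G2=1&0=0 G3=G0&G1=1&1=1 -> 1101

1101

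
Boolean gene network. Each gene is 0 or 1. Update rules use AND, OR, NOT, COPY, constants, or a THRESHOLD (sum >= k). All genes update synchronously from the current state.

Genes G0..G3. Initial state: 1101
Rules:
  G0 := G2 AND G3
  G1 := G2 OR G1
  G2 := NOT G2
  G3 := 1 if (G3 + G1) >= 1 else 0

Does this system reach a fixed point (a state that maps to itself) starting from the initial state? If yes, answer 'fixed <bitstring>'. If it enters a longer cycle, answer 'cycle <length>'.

Step 0: 1101
Step 1: G0=G2&G3=0&1=0 G1=G2|G1=0|1=1 G2=NOT G2=NOT 0=1 G3=(1+1>=1)=1 -> 0111
Step 2: G0=G2&G3=1&1=1 G1=G2|G1=1|1=1 G2=NOT G2=NOT 1=0 G3=(1+1>=1)=1 -> 1101
Cycle of length 2 starting at step 0 -> no fixed point

Answer: cycle 2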